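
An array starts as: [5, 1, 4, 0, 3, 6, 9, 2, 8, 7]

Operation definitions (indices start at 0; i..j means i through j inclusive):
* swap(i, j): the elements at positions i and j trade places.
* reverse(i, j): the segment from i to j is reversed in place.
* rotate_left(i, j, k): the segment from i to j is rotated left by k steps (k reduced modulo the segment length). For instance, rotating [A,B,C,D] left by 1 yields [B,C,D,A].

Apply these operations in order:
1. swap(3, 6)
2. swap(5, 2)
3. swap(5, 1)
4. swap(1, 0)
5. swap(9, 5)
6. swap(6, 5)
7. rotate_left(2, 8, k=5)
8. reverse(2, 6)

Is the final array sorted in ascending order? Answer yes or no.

Answer: no

Derivation:
After 1 (swap(3, 6)): [5, 1, 4, 9, 3, 6, 0, 2, 8, 7]
After 2 (swap(5, 2)): [5, 1, 6, 9, 3, 4, 0, 2, 8, 7]
After 3 (swap(5, 1)): [5, 4, 6, 9, 3, 1, 0, 2, 8, 7]
After 4 (swap(1, 0)): [4, 5, 6, 9, 3, 1, 0, 2, 8, 7]
After 5 (swap(9, 5)): [4, 5, 6, 9, 3, 7, 0, 2, 8, 1]
After 6 (swap(6, 5)): [4, 5, 6, 9, 3, 0, 7, 2, 8, 1]
After 7 (rotate_left(2, 8, k=5)): [4, 5, 2, 8, 6, 9, 3, 0, 7, 1]
After 8 (reverse(2, 6)): [4, 5, 3, 9, 6, 8, 2, 0, 7, 1]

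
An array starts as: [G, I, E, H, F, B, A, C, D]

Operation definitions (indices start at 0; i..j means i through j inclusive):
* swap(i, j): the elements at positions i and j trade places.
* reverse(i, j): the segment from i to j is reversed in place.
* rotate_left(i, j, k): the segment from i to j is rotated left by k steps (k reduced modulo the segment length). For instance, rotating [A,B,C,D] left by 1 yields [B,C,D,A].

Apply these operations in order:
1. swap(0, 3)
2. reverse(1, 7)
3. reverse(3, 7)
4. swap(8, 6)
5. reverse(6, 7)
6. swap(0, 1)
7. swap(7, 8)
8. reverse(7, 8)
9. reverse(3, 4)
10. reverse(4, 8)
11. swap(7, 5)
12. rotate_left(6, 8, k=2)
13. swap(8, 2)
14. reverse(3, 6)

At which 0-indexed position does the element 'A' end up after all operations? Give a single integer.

After 1 (swap(0, 3)): [H, I, E, G, F, B, A, C, D]
After 2 (reverse(1, 7)): [H, C, A, B, F, G, E, I, D]
After 3 (reverse(3, 7)): [H, C, A, I, E, G, F, B, D]
After 4 (swap(8, 6)): [H, C, A, I, E, G, D, B, F]
After 5 (reverse(6, 7)): [H, C, A, I, E, G, B, D, F]
After 6 (swap(0, 1)): [C, H, A, I, E, G, B, D, F]
After 7 (swap(7, 8)): [C, H, A, I, E, G, B, F, D]
After 8 (reverse(7, 8)): [C, H, A, I, E, G, B, D, F]
After 9 (reverse(3, 4)): [C, H, A, E, I, G, B, D, F]
After 10 (reverse(4, 8)): [C, H, A, E, F, D, B, G, I]
After 11 (swap(7, 5)): [C, H, A, E, F, G, B, D, I]
After 12 (rotate_left(6, 8, k=2)): [C, H, A, E, F, G, I, B, D]
After 13 (swap(8, 2)): [C, H, D, E, F, G, I, B, A]
After 14 (reverse(3, 6)): [C, H, D, I, G, F, E, B, A]

Answer: 8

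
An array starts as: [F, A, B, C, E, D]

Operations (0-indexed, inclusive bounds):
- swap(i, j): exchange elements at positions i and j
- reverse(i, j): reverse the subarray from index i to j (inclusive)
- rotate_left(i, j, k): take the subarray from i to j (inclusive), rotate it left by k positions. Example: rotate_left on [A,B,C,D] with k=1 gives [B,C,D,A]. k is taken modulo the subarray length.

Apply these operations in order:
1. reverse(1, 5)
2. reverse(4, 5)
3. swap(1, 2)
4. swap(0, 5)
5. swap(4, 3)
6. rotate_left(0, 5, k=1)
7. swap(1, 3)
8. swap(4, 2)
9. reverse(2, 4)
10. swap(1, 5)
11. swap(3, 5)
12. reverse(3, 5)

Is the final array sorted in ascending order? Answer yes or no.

Answer: no

Derivation:
After 1 (reverse(1, 5)): [F, D, E, C, B, A]
After 2 (reverse(4, 5)): [F, D, E, C, A, B]
After 3 (swap(1, 2)): [F, E, D, C, A, B]
After 4 (swap(0, 5)): [B, E, D, C, A, F]
After 5 (swap(4, 3)): [B, E, D, A, C, F]
After 6 (rotate_left(0, 5, k=1)): [E, D, A, C, F, B]
After 7 (swap(1, 3)): [E, C, A, D, F, B]
After 8 (swap(4, 2)): [E, C, F, D, A, B]
After 9 (reverse(2, 4)): [E, C, A, D, F, B]
After 10 (swap(1, 5)): [E, B, A, D, F, C]
After 11 (swap(3, 5)): [E, B, A, C, F, D]
After 12 (reverse(3, 5)): [E, B, A, D, F, C]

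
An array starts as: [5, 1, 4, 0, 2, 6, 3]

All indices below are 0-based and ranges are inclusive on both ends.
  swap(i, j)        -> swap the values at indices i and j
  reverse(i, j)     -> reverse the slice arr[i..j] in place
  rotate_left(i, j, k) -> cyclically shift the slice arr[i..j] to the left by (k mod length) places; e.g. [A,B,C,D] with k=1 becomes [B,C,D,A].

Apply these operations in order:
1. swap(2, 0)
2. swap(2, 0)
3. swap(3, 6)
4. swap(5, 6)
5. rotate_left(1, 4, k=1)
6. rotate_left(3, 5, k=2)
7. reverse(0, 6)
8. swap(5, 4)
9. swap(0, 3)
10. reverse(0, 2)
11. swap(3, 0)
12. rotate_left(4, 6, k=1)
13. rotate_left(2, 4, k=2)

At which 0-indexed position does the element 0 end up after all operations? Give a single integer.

Answer: 3

Derivation:
After 1 (swap(2, 0)): [4, 1, 5, 0, 2, 6, 3]
After 2 (swap(2, 0)): [5, 1, 4, 0, 2, 6, 3]
After 3 (swap(3, 6)): [5, 1, 4, 3, 2, 6, 0]
After 4 (swap(5, 6)): [5, 1, 4, 3, 2, 0, 6]
After 5 (rotate_left(1, 4, k=1)): [5, 4, 3, 2, 1, 0, 6]
After 6 (rotate_left(3, 5, k=2)): [5, 4, 3, 0, 2, 1, 6]
After 7 (reverse(0, 6)): [6, 1, 2, 0, 3, 4, 5]
After 8 (swap(5, 4)): [6, 1, 2, 0, 4, 3, 5]
After 9 (swap(0, 3)): [0, 1, 2, 6, 4, 3, 5]
After 10 (reverse(0, 2)): [2, 1, 0, 6, 4, 3, 5]
After 11 (swap(3, 0)): [6, 1, 0, 2, 4, 3, 5]
After 12 (rotate_left(4, 6, k=1)): [6, 1, 0, 2, 3, 5, 4]
After 13 (rotate_left(2, 4, k=2)): [6, 1, 3, 0, 2, 5, 4]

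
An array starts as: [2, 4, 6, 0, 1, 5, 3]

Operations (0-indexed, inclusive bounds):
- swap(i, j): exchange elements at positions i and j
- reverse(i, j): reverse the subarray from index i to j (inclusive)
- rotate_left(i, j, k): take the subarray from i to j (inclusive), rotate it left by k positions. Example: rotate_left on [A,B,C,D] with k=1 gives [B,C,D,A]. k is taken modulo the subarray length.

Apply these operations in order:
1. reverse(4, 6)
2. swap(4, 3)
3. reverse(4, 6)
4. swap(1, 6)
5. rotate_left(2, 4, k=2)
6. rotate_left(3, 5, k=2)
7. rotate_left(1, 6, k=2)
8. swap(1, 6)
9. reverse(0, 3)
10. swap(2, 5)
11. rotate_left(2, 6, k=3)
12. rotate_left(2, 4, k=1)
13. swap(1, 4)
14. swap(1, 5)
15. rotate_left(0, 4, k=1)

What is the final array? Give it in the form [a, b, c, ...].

After 1 (reverse(4, 6)): [2, 4, 6, 0, 3, 5, 1]
After 2 (swap(4, 3)): [2, 4, 6, 3, 0, 5, 1]
After 3 (reverse(4, 6)): [2, 4, 6, 3, 1, 5, 0]
After 4 (swap(1, 6)): [2, 0, 6, 3, 1, 5, 4]
After 5 (rotate_left(2, 4, k=2)): [2, 0, 1, 6, 3, 5, 4]
After 6 (rotate_left(3, 5, k=2)): [2, 0, 1, 5, 6, 3, 4]
After 7 (rotate_left(1, 6, k=2)): [2, 5, 6, 3, 4, 0, 1]
After 8 (swap(1, 6)): [2, 1, 6, 3, 4, 0, 5]
After 9 (reverse(0, 3)): [3, 6, 1, 2, 4, 0, 5]
After 10 (swap(2, 5)): [3, 6, 0, 2, 4, 1, 5]
After 11 (rotate_left(2, 6, k=3)): [3, 6, 1, 5, 0, 2, 4]
After 12 (rotate_left(2, 4, k=1)): [3, 6, 5, 0, 1, 2, 4]
After 13 (swap(1, 4)): [3, 1, 5, 0, 6, 2, 4]
After 14 (swap(1, 5)): [3, 2, 5, 0, 6, 1, 4]
After 15 (rotate_left(0, 4, k=1)): [2, 5, 0, 6, 3, 1, 4]

Answer: [2, 5, 0, 6, 3, 1, 4]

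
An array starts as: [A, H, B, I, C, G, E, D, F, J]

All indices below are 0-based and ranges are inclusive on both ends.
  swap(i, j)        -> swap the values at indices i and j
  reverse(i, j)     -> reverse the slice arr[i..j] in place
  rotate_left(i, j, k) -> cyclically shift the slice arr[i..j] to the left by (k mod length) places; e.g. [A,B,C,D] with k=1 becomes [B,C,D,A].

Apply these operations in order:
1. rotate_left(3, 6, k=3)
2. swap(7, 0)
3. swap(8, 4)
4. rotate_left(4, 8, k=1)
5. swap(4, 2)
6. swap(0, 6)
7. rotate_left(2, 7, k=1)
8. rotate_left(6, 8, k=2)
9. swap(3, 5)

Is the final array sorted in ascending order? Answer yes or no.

Answer: no

Derivation:
After 1 (rotate_left(3, 6, k=3)): [A, H, B, E, I, C, G, D, F, J]
After 2 (swap(7, 0)): [D, H, B, E, I, C, G, A, F, J]
After 3 (swap(8, 4)): [D, H, B, E, F, C, G, A, I, J]
After 4 (rotate_left(4, 8, k=1)): [D, H, B, E, C, G, A, I, F, J]
After 5 (swap(4, 2)): [D, H, C, E, B, G, A, I, F, J]
After 6 (swap(0, 6)): [A, H, C, E, B, G, D, I, F, J]
After 7 (rotate_left(2, 7, k=1)): [A, H, E, B, G, D, I, C, F, J]
After 8 (rotate_left(6, 8, k=2)): [A, H, E, B, G, D, F, I, C, J]
After 9 (swap(3, 5)): [A, H, E, D, G, B, F, I, C, J]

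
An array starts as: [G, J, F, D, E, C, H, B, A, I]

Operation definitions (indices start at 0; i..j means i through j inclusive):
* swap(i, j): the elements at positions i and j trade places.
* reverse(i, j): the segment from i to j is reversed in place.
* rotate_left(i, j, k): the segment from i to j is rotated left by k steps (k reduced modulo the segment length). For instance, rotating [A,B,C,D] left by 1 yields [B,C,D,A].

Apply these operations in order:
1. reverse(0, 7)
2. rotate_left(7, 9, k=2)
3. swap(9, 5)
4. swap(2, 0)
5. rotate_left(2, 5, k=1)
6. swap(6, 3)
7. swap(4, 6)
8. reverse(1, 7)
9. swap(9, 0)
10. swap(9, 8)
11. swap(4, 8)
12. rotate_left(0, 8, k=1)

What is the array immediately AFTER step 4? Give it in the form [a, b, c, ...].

After 1 (reverse(0, 7)): [B, H, C, E, D, F, J, G, A, I]
After 2 (rotate_left(7, 9, k=2)): [B, H, C, E, D, F, J, I, G, A]
After 3 (swap(9, 5)): [B, H, C, E, D, A, J, I, G, F]
After 4 (swap(2, 0)): [C, H, B, E, D, A, J, I, G, F]

Answer: [C, H, B, E, D, A, J, I, G, F]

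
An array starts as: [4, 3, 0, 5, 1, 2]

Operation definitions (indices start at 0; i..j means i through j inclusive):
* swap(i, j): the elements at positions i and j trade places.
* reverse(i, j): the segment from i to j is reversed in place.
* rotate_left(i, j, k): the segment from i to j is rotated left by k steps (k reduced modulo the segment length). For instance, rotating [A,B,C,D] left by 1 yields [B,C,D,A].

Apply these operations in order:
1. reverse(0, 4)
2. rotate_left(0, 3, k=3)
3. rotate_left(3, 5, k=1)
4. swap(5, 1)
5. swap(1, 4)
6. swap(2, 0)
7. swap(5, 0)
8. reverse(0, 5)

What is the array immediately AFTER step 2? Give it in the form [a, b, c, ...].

Answer: [3, 1, 5, 0, 4, 2]

Derivation:
After 1 (reverse(0, 4)): [1, 5, 0, 3, 4, 2]
After 2 (rotate_left(0, 3, k=3)): [3, 1, 5, 0, 4, 2]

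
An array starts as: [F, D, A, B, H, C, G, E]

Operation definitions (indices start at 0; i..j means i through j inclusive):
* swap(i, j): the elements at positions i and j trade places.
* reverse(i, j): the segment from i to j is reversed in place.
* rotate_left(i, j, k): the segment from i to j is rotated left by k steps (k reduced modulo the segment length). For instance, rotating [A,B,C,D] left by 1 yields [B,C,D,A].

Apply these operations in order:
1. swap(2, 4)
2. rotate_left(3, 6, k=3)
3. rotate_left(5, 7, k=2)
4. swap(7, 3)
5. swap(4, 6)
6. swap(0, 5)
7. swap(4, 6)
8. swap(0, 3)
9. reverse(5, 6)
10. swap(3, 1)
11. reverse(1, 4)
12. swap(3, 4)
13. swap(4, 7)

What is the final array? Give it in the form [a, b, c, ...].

Answer: [C, B, D, E, G, A, F, H]

Derivation:
After 1 (swap(2, 4)): [F, D, H, B, A, C, G, E]
After 2 (rotate_left(3, 6, k=3)): [F, D, H, G, B, A, C, E]
After 3 (rotate_left(5, 7, k=2)): [F, D, H, G, B, E, A, C]
After 4 (swap(7, 3)): [F, D, H, C, B, E, A, G]
After 5 (swap(4, 6)): [F, D, H, C, A, E, B, G]
After 6 (swap(0, 5)): [E, D, H, C, A, F, B, G]
After 7 (swap(4, 6)): [E, D, H, C, B, F, A, G]
After 8 (swap(0, 3)): [C, D, H, E, B, F, A, G]
After 9 (reverse(5, 6)): [C, D, H, E, B, A, F, G]
After 10 (swap(3, 1)): [C, E, H, D, B, A, F, G]
After 11 (reverse(1, 4)): [C, B, D, H, E, A, F, G]
After 12 (swap(3, 4)): [C, B, D, E, H, A, F, G]
After 13 (swap(4, 7)): [C, B, D, E, G, A, F, H]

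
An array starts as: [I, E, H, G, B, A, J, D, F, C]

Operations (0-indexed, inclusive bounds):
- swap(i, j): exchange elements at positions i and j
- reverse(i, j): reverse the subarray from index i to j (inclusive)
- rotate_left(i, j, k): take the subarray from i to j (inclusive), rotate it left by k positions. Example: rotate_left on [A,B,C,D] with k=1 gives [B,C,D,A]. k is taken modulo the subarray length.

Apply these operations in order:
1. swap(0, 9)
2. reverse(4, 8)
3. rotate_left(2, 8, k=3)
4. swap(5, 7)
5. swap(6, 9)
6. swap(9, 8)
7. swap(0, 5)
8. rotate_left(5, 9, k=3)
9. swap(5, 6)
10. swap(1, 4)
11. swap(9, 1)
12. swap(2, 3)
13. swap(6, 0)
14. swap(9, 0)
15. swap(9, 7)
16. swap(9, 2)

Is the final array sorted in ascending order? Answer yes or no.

Answer: yes

Derivation:
After 1 (swap(0, 9)): [C, E, H, G, B, A, J, D, F, I]
After 2 (reverse(4, 8)): [C, E, H, G, F, D, J, A, B, I]
After 3 (rotate_left(2, 8, k=3)): [C, E, D, J, A, B, H, G, F, I]
After 4 (swap(5, 7)): [C, E, D, J, A, G, H, B, F, I]
After 5 (swap(6, 9)): [C, E, D, J, A, G, I, B, F, H]
After 6 (swap(9, 8)): [C, E, D, J, A, G, I, B, H, F]
After 7 (swap(0, 5)): [G, E, D, J, A, C, I, B, H, F]
After 8 (rotate_left(5, 9, k=3)): [G, E, D, J, A, H, F, C, I, B]
After 9 (swap(5, 6)): [G, E, D, J, A, F, H, C, I, B]
After 10 (swap(1, 4)): [G, A, D, J, E, F, H, C, I, B]
After 11 (swap(9, 1)): [G, B, D, J, E, F, H, C, I, A]
After 12 (swap(2, 3)): [G, B, J, D, E, F, H, C, I, A]
After 13 (swap(6, 0)): [H, B, J, D, E, F, G, C, I, A]
After 14 (swap(9, 0)): [A, B, J, D, E, F, G, C, I, H]
After 15 (swap(9, 7)): [A, B, J, D, E, F, G, H, I, C]
After 16 (swap(9, 2)): [A, B, C, D, E, F, G, H, I, J]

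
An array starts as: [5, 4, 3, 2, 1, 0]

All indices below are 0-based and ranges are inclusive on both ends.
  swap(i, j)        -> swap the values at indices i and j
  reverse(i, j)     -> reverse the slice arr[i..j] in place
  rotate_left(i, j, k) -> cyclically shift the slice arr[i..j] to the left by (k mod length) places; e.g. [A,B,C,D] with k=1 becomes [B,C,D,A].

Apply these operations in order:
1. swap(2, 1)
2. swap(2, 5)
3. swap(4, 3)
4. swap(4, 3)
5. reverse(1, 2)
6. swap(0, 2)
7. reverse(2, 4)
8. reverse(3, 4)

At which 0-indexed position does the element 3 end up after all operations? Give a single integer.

After 1 (swap(2, 1)): [5, 3, 4, 2, 1, 0]
After 2 (swap(2, 5)): [5, 3, 0, 2, 1, 4]
After 3 (swap(4, 3)): [5, 3, 0, 1, 2, 4]
After 4 (swap(4, 3)): [5, 3, 0, 2, 1, 4]
After 5 (reverse(1, 2)): [5, 0, 3, 2, 1, 4]
After 6 (swap(0, 2)): [3, 0, 5, 2, 1, 4]
After 7 (reverse(2, 4)): [3, 0, 1, 2, 5, 4]
After 8 (reverse(3, 4)): [3, 0, 1, 5, 2, 4]

Answer: 0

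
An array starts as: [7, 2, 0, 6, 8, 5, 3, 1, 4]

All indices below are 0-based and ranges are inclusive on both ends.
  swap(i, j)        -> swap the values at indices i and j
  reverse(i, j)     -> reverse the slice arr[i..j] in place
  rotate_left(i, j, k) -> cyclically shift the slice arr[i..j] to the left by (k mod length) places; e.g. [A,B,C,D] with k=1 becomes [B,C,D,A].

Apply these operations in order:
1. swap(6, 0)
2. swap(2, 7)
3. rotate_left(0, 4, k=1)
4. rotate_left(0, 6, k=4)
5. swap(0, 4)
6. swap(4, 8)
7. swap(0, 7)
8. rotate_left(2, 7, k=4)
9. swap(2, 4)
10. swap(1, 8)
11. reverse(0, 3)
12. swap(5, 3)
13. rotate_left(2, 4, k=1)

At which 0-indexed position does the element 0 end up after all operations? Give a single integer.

After 1 (swap(6, 0)): [3, 2, 0, 6, 8, 5, 7, 1, 4]
After 2 (swap(2, 7)): [3, 2, 1, 6, 8, 5, 7, 0, 4]
After 3 (rotate_left(0, 4, k=1)): [2, 1, 6, 8, 3, 5, 7, 0, 4]
After 4 (rotate_left(0, 6, k=4)): [3, 5, 7, 2, 1, 6, 8, 0, 4]
After 5 (swap(0, 4)): [1, 5, 7, 2, 3, 6, 8, 0, 4]
After 6 (swap(4, 8)): [1, 5, 7, 2, 4, 6, 8, 0, 3]
After 7 (swap(0, 7)): [0, 5, 7, 2, 4, 6, 8, 1, 3]
After 8 (rotate_left(2, 7, k=4)): [0, 5, 8, 1, 7, 2, 4, 6, 3]
After 9 (swap(2, 4)): [0, 5, 7, 1, 8, 2, 4, 6, 3]
After 10 (swap(1, 8)): [0, 3, 7, 1, 8, 2, 4, 6, 5]
After 11 (reverse(0, 3)): [1, 7, 3, 0, 8, 2, 4, 6, 5]
After 12 (swap(5, 3)): [1, 7, 3, 2, 8, 0, 4, 6, 5]
After 13 (rotate_left(2, 4, k=1)): [1, 7, 2, 8, 3, 0, 4, 6, 5]

Answer: 5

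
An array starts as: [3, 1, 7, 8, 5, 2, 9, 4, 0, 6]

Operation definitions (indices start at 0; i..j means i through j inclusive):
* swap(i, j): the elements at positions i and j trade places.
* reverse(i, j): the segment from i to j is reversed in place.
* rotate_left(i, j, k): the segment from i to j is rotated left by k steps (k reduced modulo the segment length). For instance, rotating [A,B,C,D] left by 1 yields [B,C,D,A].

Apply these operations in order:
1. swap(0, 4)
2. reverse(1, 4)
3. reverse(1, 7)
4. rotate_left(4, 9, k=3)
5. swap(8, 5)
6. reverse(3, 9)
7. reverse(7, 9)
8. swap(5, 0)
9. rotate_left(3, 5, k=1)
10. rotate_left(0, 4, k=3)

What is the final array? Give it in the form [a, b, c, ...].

After 1 (swap(0, 4)): [5, 1, 7, 8, 3, 2, 9, 4, 0, 6]
After 2 (reverse(1, 4)): [5, 3, 8, 7, 1, 2, 9, 4, 0, 6]
After 3 (reverse(1, 7)): [5, 4, 9, 2, 1, 7, 8, 3, 0, 6]
After 4 (rotate_left(4, 9, k=3)): [5, 4, 9, 2, 3, 0, 6, 1, 7, 8]
After 5 (swap(8, 5)): [5, 4, 9, 2, 3, 7, 6, 1, 0, 8]
After 6 (reverse(3, 9)): [5, 4, 9, 8, 0, 1, 6, 7, 3, 2]
After 7 (reverse(7, 9)): [5, 4, 9, 8, 0, 1, 6, 2, 3, 7]
After 8 (swap(5, 0)): [1, 4, 9, 8, 0, 5, 6, 2, 3, 7]
After 9 (rotate_left(3, 5, k=1)): [1, 4, 9, 0, 5, 8, 6, 2, 3, 7]
After 10 (rotate_left(0, 4, k=3)): [0, 5, 1, 4, 9, 8, 6, 2, 3, 7]

Answer: [0, 5, 1, 4, 9, 8, 6, 2, 3, 7]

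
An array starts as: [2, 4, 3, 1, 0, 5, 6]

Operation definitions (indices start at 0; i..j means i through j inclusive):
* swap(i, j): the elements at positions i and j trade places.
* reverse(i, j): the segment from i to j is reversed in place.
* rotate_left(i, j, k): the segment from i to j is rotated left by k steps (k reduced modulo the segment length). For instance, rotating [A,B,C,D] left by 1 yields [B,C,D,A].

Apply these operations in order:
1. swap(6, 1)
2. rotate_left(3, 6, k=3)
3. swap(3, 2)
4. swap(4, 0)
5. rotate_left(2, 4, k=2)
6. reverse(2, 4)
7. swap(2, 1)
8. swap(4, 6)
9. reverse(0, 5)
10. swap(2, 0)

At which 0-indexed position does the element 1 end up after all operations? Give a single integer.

After 1 (swap(6, 1)): [2, 6, 3, 1, 0, 5, 4]
After 2 (rotate_left(3, 6, k=3)): [2, 6, 3, 4, 1, 0, 5]
After 3 (swap(3, 2)): [2, 6, 4, 3, 1, 0, 5]
After 4 (swap(4, 0)): [1, 6, 4, 3, 2, 0, 5]
After 5 (rotate_left(2, 4, k=2)): [1, 6, 2, 4, 3, 0, 5]
After 6 (reverse(2, 4)): [1, 6, 3, 4, 2, 0, 5]
After 7 (swap(2, 1)): [1, 3, 6, 4, 2, 0, 5]
After 8 (swap(4, 6)): [1, 3, 6, 4, 5, 0, 2]
After 9 (reverse(0, 5)): [0, 5, 4, 6, 3, 1, 2]
After 10 (swap(2, 0)): [4, 5, 0, 6, 3, 1, 2]

Answer: 5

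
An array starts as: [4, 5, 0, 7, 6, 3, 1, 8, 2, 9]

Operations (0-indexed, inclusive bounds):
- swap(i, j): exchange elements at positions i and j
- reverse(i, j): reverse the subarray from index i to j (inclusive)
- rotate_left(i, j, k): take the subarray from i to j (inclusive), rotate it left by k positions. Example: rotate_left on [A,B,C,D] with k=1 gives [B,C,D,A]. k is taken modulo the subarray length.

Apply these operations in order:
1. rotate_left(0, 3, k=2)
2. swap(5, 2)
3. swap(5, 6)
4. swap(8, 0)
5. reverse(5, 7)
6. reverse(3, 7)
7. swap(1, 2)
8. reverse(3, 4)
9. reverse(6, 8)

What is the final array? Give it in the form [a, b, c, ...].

After 1 (rotate_left(0, 3, k=2)): [0, 7, 4, 5, 6, 3, 1, 8, 2, 9]
After 2 (swap(5, 2)): [0, 7, 3, 5, 6, 4, 1, 8, 2, 9]
After 3 (swap(5, 6)): [0, 7, 3, 5, 6, 1, 4, 8, 2, 9]
After 4 (swap(8, 0)): [2, 7, 3, 5, 6, 1, 4, 8, 0, 9]
After 5 (reverse(5, 7)): [2, 7, 3, 5, 6, 8, 4, 1, 0, 9]
After 6 (reverse(3, 7)): [2, 7, 3, 1, 4, 8, 6, 5, 0, 9]
After 7 (swap(1, 2)): [2, 3, 7, 1, 4, 8, 6, 5, 0, 9]
After 8 (reverse(3, 4)): [2, 3, 7, 4, 1, 8, 6, 5, 0, 9]
After 9 (reverse(6, 8)): [2, 3, 7, 4, 1, 8, 0, 5, 6, 9]

Answer: [2, 3, 7, 4, 1, 8, 0, 5, 6, 9]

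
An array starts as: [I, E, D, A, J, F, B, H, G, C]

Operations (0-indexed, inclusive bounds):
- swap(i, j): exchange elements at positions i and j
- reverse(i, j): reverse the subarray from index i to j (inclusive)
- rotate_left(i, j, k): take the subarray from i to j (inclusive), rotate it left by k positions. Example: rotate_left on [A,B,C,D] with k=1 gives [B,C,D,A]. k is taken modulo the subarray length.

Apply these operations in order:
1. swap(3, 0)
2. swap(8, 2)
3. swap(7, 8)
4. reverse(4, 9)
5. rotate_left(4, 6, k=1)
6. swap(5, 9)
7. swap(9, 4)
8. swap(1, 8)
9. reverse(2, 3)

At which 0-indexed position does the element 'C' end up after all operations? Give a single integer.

After 1 (swap(3, 0)): [A, E, D, I, J, F, B, H, G, C]
After 2 (swap(8, 2)): [A, E, G, I, J, F, B, H, D, C]
After 3 (swap(7, 8)): [A, E, G, I, J, F, B, D, H, C]
After 4 (reverse(4, 9)): [A, E, G, I, C, H, D, B, F, J]
After 5 (rotate_left(4, 6, k=1)): [A, E, G, I, H, D, C, B, F, J]
After 6 (swap(5, 9)): [A, E, G, I, H, J, C, B, F, D]
After 7 (swap(9, 4)): [A, E, G, I, D, J, C, B, F, H]
After 8 (swap(1, 8)): [A, F, G, I, D, J, C, B, E, H]
After 9 (reverse(2, 3)): [A, F, I, G, D, J, C, B, E, H]

Answer: 6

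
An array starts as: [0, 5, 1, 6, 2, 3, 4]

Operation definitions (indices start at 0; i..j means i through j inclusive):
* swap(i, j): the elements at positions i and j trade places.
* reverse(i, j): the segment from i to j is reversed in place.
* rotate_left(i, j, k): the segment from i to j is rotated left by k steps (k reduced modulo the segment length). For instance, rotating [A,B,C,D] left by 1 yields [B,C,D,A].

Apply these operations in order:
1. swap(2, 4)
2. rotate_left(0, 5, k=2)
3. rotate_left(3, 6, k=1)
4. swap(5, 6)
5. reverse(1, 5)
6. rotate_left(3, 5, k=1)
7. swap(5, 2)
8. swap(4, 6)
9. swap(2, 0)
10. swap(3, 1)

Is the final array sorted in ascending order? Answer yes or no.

Answer: yes

Derivation:
After 1 (swap(2, 4)): [0, 5, 2, 6, 1, 3, 4]
After 2 (rotate_left(0, 5, k=2)): [2, 6, 1, 3, 0, 5, 4]
After 3 (rotate_left(3, 6, k=1)): [2, 6, 1, 0, 5, 4, 3]
After 4 (swap(5, 6)): [2, 6, 1, 0, 5, 3, 4]
After 5 (reverse(1, 5)): [2, 3, 5, 0, 1, 6, 4]
After 6 (rotate_left(3, 5, k=1)): [2, 3, 5, 1, 6, 0, 4]
After 7 (swap(5, 2)): [2, 3, 0, 1, 6, 5, 4]
After 8 (swap(4, 6)): [2, 3, 0, 1, 4, 5, 6]
After 9 (swap(2, 0)): [0, 3, 2, 1, 4, 5, 6]
After 10 (swap(3, 1)): [0, 1, 2, 3, 4, 5, 6]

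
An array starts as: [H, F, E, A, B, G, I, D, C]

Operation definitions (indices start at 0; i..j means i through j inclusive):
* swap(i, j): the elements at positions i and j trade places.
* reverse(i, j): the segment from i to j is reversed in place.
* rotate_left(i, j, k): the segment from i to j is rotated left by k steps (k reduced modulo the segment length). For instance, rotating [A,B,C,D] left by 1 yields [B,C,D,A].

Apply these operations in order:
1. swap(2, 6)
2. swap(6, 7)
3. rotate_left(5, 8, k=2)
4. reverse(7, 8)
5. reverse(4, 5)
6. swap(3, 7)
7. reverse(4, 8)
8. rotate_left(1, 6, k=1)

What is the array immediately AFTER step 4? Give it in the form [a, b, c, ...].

After 1 (swap(2, 6)): [H, F, I, A, B, G, E, D, C]
After 2 (swap(6, 7)): [H, F, I, A, B, G, D, E, C]
After 3 (rotate_left(5, 8, k=2)): [H, F, I, A, B, E, C, G, D]
After 4 (reverse(7, 8)): [H, F, I, A, B, E, C, D, G]

Answer: [H, F, I, A, B, E, C, D, G]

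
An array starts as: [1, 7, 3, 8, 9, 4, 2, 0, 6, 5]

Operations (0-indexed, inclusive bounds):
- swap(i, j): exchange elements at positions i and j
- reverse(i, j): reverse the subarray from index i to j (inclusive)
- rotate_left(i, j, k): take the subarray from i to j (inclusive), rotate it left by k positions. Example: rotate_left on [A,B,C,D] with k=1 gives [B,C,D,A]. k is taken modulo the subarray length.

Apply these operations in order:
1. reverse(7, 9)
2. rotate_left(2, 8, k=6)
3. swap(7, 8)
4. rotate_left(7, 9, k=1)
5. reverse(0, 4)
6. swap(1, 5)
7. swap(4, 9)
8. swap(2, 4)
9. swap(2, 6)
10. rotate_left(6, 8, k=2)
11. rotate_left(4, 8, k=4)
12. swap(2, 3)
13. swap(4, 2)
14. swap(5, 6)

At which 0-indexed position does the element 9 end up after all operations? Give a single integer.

After 1 (reverse(7, 9)): [1, 7, 3, 8, 9, 4, 2, 5, 6, 0]
After 2 (rotate_left(2, 8, k=6)): [1, 7, 6, 3, 8, 9, 4, 2, 5, 0]
After 3 (swap(7, 8)): [1, 7, 6, 3, 8, 9, 4, 5, 2, 0]
After 4 (rotate_left(7, 9, k=1)): [1, 7, 6, 3, 8, 9, 4, 2, 0, 5]
After 5 (reverse(0, 4)): [8, 3, 6, 7, 1, 9, 4, 2, 0, 5]
After 6 (swap(1, 5)): [8, 9, 6, 7, 1, 3, 4, 2, 0, 5]
After 7 (swap(4, 9)): [8, 9, 6, 7, 5, 3, 4, 2, 0, 1]
After 8 (swap(2, 4)): [8, 9, 5, 7, 6, 3, 4, 2, 0, 1]
After 9 (swap(2, 6)): [8, 9, 4, 7, 6, 3, 5, 2, 0, 1]
After 10 (rotate_left(6, 8, k=2)): [8, 9, 4, 7, 6, 3, 0, 5, 2, 1]
After 11 (rotate_left(4, 8, k=4)): [8, 9, 4, 7, 2, 6, 3, 0, 5, 1]
After 12 (swap(2, 3)): [8, 9, 7, 4, 2, 6, 3, 0, 5, 1]
After 13 (swap(4, 2)): [8, 9, 2, 4, 7, 6, 3, 0, 5, 1]
After 14 (swap(5, 6)): [8, 9, 2, 4, 7, 3, 6, 0, 5, 1]

Answer: 1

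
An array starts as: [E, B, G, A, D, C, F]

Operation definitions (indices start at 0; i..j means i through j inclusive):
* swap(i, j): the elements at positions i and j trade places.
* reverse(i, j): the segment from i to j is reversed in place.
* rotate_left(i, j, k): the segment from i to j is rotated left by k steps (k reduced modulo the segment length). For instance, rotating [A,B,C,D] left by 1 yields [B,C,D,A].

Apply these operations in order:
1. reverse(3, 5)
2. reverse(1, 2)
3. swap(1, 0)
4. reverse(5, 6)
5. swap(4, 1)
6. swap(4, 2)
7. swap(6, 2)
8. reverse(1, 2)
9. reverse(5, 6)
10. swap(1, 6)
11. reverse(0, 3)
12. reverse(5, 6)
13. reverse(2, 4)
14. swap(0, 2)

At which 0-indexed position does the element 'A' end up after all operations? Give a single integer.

After 1 (reverse(3, 5)): [E, B, G, C, D, A, F]
After 2 (reverse(1, 2)): [E, G, B, C, D, A, F]
After 3 (swap(1, 0)): [G, E, B, C, D, A, F]
After 4 (reverse(5, 6)): [G, E, B, C, D, F, A]
After 5 (swap(4, 1)): [G, D, B, C, E, F, A]
After 6 (swap(4, 2)): [G, D, E, C, B, F, A]
After 7 (swap(6, 2)): [G, D, A, C, B, F, E]
After 8 (reverse(1, 2)): [G, A, D, C, B, F, E]
After 9 (reverse(5, 6)): [G, A, D, C, B, E, F]
After 10 (swap(1, 6)): [G, F, D, C, B, E, A]
After 11 (reverse(0, 3)): [C, D, F, G, B, E, A]
After 12 (reverse(5, 6)): [C, D, F, G, B, A, E]
After 13 (reverse(2, 4)): [C, D, B, G, F, A, E]
After 14 (swap(0, 2)): [B, D, C, G, F, A, E]

Answer: 5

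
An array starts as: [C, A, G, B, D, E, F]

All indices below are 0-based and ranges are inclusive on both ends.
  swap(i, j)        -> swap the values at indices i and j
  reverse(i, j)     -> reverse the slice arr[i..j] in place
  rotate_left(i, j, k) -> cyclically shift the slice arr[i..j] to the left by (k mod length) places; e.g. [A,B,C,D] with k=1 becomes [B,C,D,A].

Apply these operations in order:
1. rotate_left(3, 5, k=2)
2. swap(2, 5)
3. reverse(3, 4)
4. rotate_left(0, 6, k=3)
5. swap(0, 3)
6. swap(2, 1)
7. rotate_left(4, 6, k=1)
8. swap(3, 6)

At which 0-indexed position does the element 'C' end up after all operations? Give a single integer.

Answer: 3

Derivation:
After 1 (rotate_left(3, 5, k=2)): [C, A, G, E, B, D, F]
After 2 (swap(2, 5)): [C, A, D, E, B, G, F]
After 3 (reverse(3, 4)): [C, A, D, B, E, G, F]
After 4 (rotate_left(0, 6, k=3)): [B, E, G, F, C, A, D]
After 5 (swap(0, 3)): [F, E, G, B, C, A, D]
After 6 (swap(2, 1)): [F, G, E, B, C, A, D]
After 7 (rotate_left(4, 6, k=1)): [F, G, E, B, A, D, C]
After 8 (swap(3, 6)): [F, G, E, C, A, D, B]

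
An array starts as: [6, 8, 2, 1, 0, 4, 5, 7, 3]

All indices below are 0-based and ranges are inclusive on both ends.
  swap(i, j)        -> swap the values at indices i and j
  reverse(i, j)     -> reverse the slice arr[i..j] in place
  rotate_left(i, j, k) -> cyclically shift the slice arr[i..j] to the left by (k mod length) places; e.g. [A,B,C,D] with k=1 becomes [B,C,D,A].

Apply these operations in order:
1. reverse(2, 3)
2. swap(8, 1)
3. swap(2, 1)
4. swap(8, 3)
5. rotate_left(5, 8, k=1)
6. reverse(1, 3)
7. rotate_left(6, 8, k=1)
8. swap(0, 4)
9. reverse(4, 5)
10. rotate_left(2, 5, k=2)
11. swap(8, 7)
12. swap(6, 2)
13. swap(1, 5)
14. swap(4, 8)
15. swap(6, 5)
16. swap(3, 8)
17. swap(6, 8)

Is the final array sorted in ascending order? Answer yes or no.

After 1 (reverse(2, 3)): [6, 8, 1, 2, 0, 4, 5, 7, 3]
After 2 (swap(8, 1)): [6, 3, 1, 2, 0, 4, 5, 7, 8]
After 3 (swap(2, 1)): [6, 1, 3, 2, 0, 4, 5, 7, 8]
After 4 (swap(8, 3)): [6, 1, 3, 8, 0, 4, 5, 7, 2]
After 5 (rotate_left(5, 8, k=1)): [6, 1, 3, 8, 0, 5, 7, 2, 4]
After 6 (reverse(1, 3)): [6, 8, 3, 1, 0, 5, 7, 2, 4]
After 7 (rotate_left(6, 8, k=1)): [6, 8, 3, 1, 0, 5, 2, 4, 7]
After 8 (swap(0, 4)): [0, 8, 3, 1, 6, 5, 2, 4, 7]
After 9 (reverse(4, 5)): [0, 8, 3, 1, 5, 6, 2, 4, 7]
After 10 (rotate_left(2, 5, k=2)): [0, 8, 5, 6, 3, 1, 2, 4, 7]
After 11 (swap(8, 7)): [0, 8, 5, 6, 3, 1, 2, 7, 4]
After 12 (swap(6, 2)): [0, 8, 2, 6, 3, 1, 5, 7, 4]
After 13 (swap(1, 5)): [0, 1, 2, 6, 3, 8, 5, 7, 4]
After 14 (swap(4, 8)): [0, 1, 2, 6, 4, 8, 5, 7, 3]
After 15 (swap(6, 5)): [0, 1, 2, 6, 4, 5, 8, 7, 3]
After 16 (swap(3, 8)): [0, 1, 2, 3, 4, 5, 8, 7, 6]
After 17 (swap(6, 8)): [0, 1, 2, 3, 4, 5, 6, 7, 8]

Answer: yes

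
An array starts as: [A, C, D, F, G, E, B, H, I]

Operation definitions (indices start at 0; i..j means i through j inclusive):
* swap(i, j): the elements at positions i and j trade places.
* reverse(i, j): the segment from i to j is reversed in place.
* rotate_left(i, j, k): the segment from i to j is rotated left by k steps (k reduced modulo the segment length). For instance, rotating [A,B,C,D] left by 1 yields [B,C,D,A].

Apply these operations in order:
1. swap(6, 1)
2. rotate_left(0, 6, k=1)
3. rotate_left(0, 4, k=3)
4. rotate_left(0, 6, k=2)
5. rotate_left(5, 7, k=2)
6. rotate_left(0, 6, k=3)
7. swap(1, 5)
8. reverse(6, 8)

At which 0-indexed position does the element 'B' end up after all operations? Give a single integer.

After 1 (swap(6, 1)): [A, B, D, F, G, E, C, H, I]
After 2 (rotate_left(0, 6, k=1)): [B, D, F, G, E, C, A, H, I]
After 3 (rotate_left(0, 4, k=3)): [G, E, B, D, F, C, A, H, I]
After 4 (rotate_left(0, 6, k=2)): [B, D, F, C, A, G, E, H, I]
After 5 (rotate_left(5, 7, k=2)): [B, D, F, C, A, H, G, E, I]
After 6 (rotate_left(0, 6, k=3)): [C, A, H, G, B, D, F, E, I]
After 7 (swap(1, 5)): [C, D, H, G, B, A, F, E, I]
After 8 (reverse(6, 8)): [C, D, H, G, B, A, I, E, F]

Answer: 4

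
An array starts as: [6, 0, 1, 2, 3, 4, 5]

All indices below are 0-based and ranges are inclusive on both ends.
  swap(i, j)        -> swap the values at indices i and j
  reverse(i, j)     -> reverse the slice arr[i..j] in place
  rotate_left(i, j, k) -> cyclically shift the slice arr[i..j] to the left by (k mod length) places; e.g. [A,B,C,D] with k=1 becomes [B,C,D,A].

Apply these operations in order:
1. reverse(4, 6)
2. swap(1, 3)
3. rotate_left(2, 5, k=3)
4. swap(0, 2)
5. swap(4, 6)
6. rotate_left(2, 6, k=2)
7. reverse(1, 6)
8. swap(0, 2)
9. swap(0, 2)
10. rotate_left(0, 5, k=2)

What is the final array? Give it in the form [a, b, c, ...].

Answer: [6, 0, 5, 3, 4, 1, 2]

Derivation:
After 1 (reverse(4, 6)): [6, 0, 1, 2, 5, 4, 3]
After 2 (swap(1, 3)): [6, 2, 1, 0, 5, 4, 3]
After 3 (rotate_left(2, 5, k=3)): [6, 2, 4, 1, 0, 5, 3]
After 4 (swap(0, 2)): [4, 2, 6, 1, 0, 5, 3]
After 5 (swap(4, 6)): [4, 2, 6, 1, 3, 5, 0]
After 6 (rotate_left(2, 6, k=2)): [4, 2, 3, 5, 0, 6, 1]
After 7 (reverse(1, 6)): [4, 1, 6, 0, 5, 3, 2]
After 8 (swap(0, 2)): [6, 1, 4, 0, 5, 3, 2]
After 9 (swap(0, 2)): [4, 1, 6, 0, 5, 3, 2]
After 10 (rotate_left(0, 5, k=2)): [6, 0, 5, 3, 4, 1, 2]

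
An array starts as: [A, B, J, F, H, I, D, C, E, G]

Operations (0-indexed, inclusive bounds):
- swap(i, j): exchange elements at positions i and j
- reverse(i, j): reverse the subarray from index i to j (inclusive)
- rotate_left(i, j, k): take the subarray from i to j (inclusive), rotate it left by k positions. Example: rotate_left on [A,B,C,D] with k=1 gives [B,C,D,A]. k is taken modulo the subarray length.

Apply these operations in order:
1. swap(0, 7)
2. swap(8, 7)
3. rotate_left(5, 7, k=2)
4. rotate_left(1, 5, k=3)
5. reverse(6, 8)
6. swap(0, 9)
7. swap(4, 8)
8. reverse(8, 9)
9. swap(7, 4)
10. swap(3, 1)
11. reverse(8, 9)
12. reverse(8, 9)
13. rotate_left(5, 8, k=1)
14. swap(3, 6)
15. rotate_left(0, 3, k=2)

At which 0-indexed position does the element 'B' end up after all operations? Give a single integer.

Answer: 3

Derivation:
After 1 (swap(0, 7)): [C, B, J, F, H, I, D, A, E, G]
After 2 (swap(8, 7)): [C, B, J, F, H, I, D, E, A, G]
After 3 (rotate_left(5, 7, k=2)): [C, B, J, F, H, E, I, D, A, G]
After 4 (rotate_left(1, 5, k=3)): [C, H, E, B, J, F, I, D, A, G]
After 5 (reverse(6, 8)): [C, H, E, B, J, F, A, D, I, G]
After 6 (swap(0, 9)): [G, H, E, B, J, F, A, D, I, C]
After 7 (swap(4, 8)): [G, H, E, B, I, F, A, D, J, C]
After 8 (reverse(8, 9)): [G, H, E, B, I, F, A, D, C, J]
After 9 (swap(7, 4)): [G, H, E, B, D, F, A, I, C, J]
After 10 (swap(3, 1)): [G, B, E, H, D, F, A, I, C, J]
After 11 (reverse(8, 9)): [G, B, E, H, D, F, A, I, J, C]
After 12 (reverse(8, 9)): [G, B, E, H, D, F, A, I, C, J]
After 13 (rotate_left(5, 8, k=1)): [G, B, E, H, D, A, I, C, F, J]
After 14 (swap(3, 6)): [G, B, E, I, D, A, H, C, F, J]
After 15 (rotate_left(0, 3, k=2)): [E, I, G, B, D, A, H, C, F, J]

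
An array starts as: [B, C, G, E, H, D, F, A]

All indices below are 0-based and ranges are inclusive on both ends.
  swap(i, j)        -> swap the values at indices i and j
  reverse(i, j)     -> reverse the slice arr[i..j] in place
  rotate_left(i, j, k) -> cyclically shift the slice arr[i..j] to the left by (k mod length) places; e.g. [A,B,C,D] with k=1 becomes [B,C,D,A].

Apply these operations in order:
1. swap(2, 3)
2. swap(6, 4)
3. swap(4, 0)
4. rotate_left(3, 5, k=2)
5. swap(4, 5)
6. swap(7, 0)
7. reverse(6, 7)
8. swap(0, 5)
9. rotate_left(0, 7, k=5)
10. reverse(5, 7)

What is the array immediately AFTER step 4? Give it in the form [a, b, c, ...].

Answer: [F, C, E, D, G, B, H, A]

Derivation:
After 1 (swap(2, 3)): [B, C, E, G, H, D, F, A]
After 2 (swap(6, 4)): [B, C, E, G, F, D, H, A]
After 3 (swap(4, 0)): [F, C, E, G, B, D, H, A]
After 4 (rotate_left(3, 5, k=2)): [F, C, E, D, G, B, H, A]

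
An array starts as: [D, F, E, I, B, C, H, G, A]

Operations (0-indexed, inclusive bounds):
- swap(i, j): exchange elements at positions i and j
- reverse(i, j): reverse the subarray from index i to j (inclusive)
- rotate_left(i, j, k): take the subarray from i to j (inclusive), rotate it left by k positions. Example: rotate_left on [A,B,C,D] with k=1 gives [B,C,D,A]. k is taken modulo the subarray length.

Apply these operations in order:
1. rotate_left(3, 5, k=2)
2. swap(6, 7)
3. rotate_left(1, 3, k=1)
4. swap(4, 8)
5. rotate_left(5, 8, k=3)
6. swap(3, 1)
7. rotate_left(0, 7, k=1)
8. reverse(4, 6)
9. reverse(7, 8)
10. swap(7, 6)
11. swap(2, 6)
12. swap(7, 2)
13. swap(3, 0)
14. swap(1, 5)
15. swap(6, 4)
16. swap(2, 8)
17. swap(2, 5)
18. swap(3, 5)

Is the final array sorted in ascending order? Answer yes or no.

After 1 (rotate_left(3, 5, k=2)): [D, F, E, C, I, B, H, G, A]
After 2 (swap(6, 7)): [D, F, E, C, I, B, G, H, A]
After 3 (rotate_left(1, 3, k=1)): [D, E, C, F, I, B, G, H, A]
After 4 (swap(4, 8)): [D, E, C, F, A, B, G, H, I]
After 5 (rotate_left(5, 8, k=3)): [D, E, C, F, A, I, B, G, H]
After 6 (swap(3, 1)): [D, F, C, E, A, I, B, G, H]
After 7 (rotate_left(0, 7, k=1)): [F, C, E, A, I, B, G, D, H]
After 8 (reverse(4, 6)): [F, C, E, A, G, B, I, D, H]
After 9 (reverse(7, 8)): [F, C, E, A, G, B, I, H, D]
After 10 (swap(7, 6)): [F, C, E, A, G, B, H, I, D]
After 11 (swap(2, 6)): [F, C, H, A, G, B, E, I, D]
After 12 (swap(7, 2)): [F, C, I, A, G, B, E, H, D]
After 13 (swap(3, 0)): [A, C, I, F, G, B, E, H, D]
After 14 (swap(1, 5)): [A, B, I, F, G, C, E, H, D]
After 15 (swap(6, 4)): [A, B, I, F, E, C, G, H, D]
After 16 (swap(2, 8)): [A, B, D, F, E, C, G, H, I]
After 17 (swap(2, 5)): [A, B, C, F, E, D, G, H, I]
After 18 (swap(3, 5)): [A, B, C, D, E, F, G, H, I]

Answer: yes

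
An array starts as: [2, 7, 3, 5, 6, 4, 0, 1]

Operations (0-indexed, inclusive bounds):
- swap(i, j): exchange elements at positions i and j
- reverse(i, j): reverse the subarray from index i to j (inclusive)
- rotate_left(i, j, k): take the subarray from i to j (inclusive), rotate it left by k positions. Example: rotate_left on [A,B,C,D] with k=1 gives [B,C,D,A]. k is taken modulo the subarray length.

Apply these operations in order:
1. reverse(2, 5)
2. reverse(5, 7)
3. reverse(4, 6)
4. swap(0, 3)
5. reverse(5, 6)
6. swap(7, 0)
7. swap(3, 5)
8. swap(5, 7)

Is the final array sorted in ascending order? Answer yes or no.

Answer: no

Derivation:
After 1 (reverse(2, 5)): [2, 7, 4, 6, 5, 3, 0, 1]
After 2 (reverse(5, 7)): [2, 7, 4, 6, 5, 1, 0, 3]
After 3 (reverse(4, 6)): [2, 7, 4, 6, 0, 1, 5, 3]
After 4 (swap(0, 3)): [6, 7, 4, 2, 0, 1, 5, 3]
After 5 (reverse(5, 6)): [6, 7, 4, 2, 0, 5, 1, 3]
After 6 (swap(7, 0)): [3, 7, 4, 2, 0, 5, 1, 6]
After 7 (swap(3, 5)): [3, 7, 4, 5, 0, 2, 1, 6]
After 8 (swap(5, 7)): [3, 7, 4, 5, 0, 6, 1, 2]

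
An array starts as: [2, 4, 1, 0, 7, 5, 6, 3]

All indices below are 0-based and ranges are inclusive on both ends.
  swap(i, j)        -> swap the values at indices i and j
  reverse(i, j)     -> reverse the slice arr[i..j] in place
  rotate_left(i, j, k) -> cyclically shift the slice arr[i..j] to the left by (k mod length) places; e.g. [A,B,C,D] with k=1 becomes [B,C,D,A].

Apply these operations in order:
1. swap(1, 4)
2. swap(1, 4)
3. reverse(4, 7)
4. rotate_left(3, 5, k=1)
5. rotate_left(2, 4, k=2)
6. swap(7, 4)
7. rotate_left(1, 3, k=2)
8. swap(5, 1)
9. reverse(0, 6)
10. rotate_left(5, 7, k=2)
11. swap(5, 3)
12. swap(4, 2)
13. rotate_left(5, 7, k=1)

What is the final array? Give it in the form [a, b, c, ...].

Answer: [5, 1, 4, 3, 7, 0, 2, 6]

Derivation:
After 1 (swap(1, 4)): [2, 7, 1, 0, 4, 5, 6, 3]
After 2 (swap(1, 4)): [2, 4, 1, 0, 7, 5, 6, 3]
After 3 (reverse(4, 7)): [2, 4, 1, 0, 3, 6, 5, 7]
After 4 (rotate_left(3, 5, k=1)): [2, 4, 1, 3, 6, 0, 5, 7]
After 5 (rotate_left(2, 4, k=2)): [2, 4, 6, 1, 3, 0, 5, 7]
After 6 (swap(7, 4)): [2, 4, 6, 1, 7, 0, 5, 3]
After 7 (rotate_left(1, 3, k=2)): [2, 1, 4, 6, 7, 0, 5, 3]
After 8 (swap(5, 1)): [2, 0, 4, 6, 7, 1, 5, 3]
After 9 (reverse(0, 6)): [5, 1, 7, 6, 4, 0, 2, 3]
After 10 (rotate_left(5, 7, k=2)): [5, 1, 7, 6, 4, 3, 0, 2]
After 11 (swap(5, 3)): [5, 1, 7, 3, 4, 6, 0, 2]
After 12 (swap(4, 2)): [5, 1, 4, 3, 7, 6, 0, 2]
After 13 (rotate_left(5, 7, k=1)): [5, 1, 4, 3, 7, 0, 2, 6]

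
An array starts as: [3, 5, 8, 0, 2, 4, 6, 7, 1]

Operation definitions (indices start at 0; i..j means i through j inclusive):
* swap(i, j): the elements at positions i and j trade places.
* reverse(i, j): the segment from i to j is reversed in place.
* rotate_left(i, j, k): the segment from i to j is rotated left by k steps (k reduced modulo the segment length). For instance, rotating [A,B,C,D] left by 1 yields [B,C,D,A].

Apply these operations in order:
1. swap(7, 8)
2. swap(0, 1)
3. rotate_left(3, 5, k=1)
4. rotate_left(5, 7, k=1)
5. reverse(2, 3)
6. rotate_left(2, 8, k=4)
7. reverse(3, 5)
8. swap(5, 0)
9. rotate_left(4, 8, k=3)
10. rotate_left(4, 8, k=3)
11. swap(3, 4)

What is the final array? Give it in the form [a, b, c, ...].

Answer: [0, 3, 1, 5, 2, 8, 4, 6, 7]

Derivation:
After 1 (swap(7, 8)): [3, 5, 8, 0, 2, 4, 6, 1, 7]
After 2 (swap(0, 1)): [5, 3, 8, 0, 2, 4, 6, 1, 7]
After 3 (rotate_left(3, 5, k=1)): [5, 3, 8, 2, 4, 0, 6, 1, 7]
After 4 (rotate_left(5, 7, k=1)): [5, 3, 8, 2, 4, 6, 1, 0, 7]
After 5 (reverse(2, 3)): [5, 3, 2, 8, 4, 6, 1, 0, 7]
After 6 (rotate_left(2, 8, k=4)): [5, 3, 1, 0, 7, 2, 8, 4, 6]
After 7 (reverse(3, 5)): [5, 3, 1, 2, 7, 0, 8, 4, 6]
After 8 (swap(5, 0)): [0, 3, 1, 2, 7, 5, 8, 4, 6]
After 9 (rotate_left(4, 8, k=3)): [0, 3, 1, 2, 4, 6, 7, 5, 8]
After 10 (rotate_left(4, 8, k=3)): [0, 3, 1, 2, 5, 8, 4, 6, 7]
After 11 (swap(3, 4)): [0, 3, 1, 5, 2, 8, 4, 6, 7]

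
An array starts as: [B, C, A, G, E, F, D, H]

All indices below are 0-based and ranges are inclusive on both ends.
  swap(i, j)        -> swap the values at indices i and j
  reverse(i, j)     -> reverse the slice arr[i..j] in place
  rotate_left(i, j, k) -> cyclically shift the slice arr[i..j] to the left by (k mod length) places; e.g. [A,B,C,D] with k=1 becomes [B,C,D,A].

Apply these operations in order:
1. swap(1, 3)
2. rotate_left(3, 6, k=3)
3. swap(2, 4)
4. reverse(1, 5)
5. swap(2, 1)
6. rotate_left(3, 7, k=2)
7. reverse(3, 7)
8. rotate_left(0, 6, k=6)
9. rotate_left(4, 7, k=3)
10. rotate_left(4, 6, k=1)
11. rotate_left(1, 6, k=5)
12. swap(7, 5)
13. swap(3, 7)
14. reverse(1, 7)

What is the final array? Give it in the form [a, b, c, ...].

Answer: [F, A, D, H, E, C, B, G]

Derivation:
After 1 (swap(1, 3)): [B, G, A, C, E, F, D, H]
After 2 (rotate_left(3, 6, k=3)): [B, G, A, D, C, E, F, H]
After 3 (swap(2, 4)): [B, G, C, D, A, E, F, H]
After 4 (reverse(1, 5)): [B, E, A, D, C, G, F, H]
After 5 (swap(2, 1)): [B, A, E, D, C, G, F, H]
After 6 (rotate_left(3, 7, k=2)): [B, A, E, G, F, H, D, C]
After 7 (reverse(3, 7)): [B, A, E, C, D, H, F, G]
After 8 (rotate_left(0, 6, k=6)): [F, B, A, E, C, D, H, G]
After 9 (rotate_left(4, 7, k=3)): [F, B, A, E, G, C, D, H]
After 10 (rotate_left(4, 6, k=1)): [F, B, A, E, C, D, G, H]
After 11 (rotate_left(1, 6, k=5)): [F, G, B, A, E, C, D, H]
After 12 (swap(7, 5)): [F, G, B, A, E, H, D, C]
After 13 (swap(3, 7)): [F, G, B, C, E, H, D, A]
After 14 (reverse(1, 7)): [F, A, D, H, E, C, B, G]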